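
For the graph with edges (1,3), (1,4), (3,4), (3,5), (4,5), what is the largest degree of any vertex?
3 (attained at vertices 3, 4)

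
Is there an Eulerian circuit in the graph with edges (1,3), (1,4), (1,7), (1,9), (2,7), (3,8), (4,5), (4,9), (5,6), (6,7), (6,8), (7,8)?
No (4 vertices have odd degree: {2, 4, 6, 8}; Eulerian circuit requires 0)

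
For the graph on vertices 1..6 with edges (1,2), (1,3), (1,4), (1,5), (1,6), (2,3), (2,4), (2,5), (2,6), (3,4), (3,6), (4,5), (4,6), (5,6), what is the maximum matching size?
3 (matching: (1,3), (2,6), (4,5); upper bound floor(n/2) = floor(6/2) = 3)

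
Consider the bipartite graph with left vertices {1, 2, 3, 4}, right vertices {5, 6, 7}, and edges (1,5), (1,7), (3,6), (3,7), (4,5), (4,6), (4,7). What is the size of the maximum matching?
3 (matching: (1,7), (3,6), (4,5); upper bound min(|L|,|R|) = min(4,3) = 3)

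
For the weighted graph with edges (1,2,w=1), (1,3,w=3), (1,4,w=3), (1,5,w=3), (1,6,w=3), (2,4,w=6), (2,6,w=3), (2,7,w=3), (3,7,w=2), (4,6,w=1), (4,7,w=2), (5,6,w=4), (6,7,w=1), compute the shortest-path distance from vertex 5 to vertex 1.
3 (path: 5 -> 1; weights 3 = 3)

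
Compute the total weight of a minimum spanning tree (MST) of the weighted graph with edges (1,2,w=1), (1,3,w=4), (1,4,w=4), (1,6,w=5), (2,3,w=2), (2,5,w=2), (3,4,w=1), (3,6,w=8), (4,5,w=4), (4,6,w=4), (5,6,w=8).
10 (MST edges: (1,2,w=1), (2,3,w=2), (2,5,w=2), (3,4,w=1), (4,6,w=4); sum of weights 1 + 2 + 2 + 1 + 4 = 10)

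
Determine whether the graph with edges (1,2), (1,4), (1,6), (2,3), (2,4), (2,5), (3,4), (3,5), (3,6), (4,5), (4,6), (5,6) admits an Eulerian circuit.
No (2 vertices have odd degree: {1, 4}; Eulerian circuit requires 0)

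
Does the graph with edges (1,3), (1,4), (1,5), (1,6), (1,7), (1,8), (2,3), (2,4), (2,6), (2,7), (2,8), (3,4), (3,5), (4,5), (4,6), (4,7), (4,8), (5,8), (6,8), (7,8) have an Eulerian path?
Yes (the graph is connected and exactly 2 vertices have odd degree: {2, 4}; any Eulerian path must start and end at those)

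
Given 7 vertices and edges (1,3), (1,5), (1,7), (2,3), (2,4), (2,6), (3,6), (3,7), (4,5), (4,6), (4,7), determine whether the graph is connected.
Yes (BFS from 1 visits [1, 3, 5, 7, 2, 6, 4] — all 7 vertices reached)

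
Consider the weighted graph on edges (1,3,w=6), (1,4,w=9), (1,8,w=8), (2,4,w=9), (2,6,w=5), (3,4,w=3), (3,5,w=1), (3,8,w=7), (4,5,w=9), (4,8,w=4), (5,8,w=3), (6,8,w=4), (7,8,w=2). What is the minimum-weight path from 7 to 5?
5 (path: 7 -> 8 -> 5; weights 2 + 3 = 5)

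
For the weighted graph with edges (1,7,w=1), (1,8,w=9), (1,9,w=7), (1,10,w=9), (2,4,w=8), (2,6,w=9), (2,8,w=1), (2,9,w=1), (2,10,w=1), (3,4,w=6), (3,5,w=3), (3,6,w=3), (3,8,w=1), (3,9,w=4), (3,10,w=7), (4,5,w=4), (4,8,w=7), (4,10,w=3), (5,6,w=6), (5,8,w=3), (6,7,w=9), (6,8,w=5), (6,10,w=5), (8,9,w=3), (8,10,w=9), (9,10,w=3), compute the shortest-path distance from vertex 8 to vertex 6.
4 (path: 8 -> 3 -> 6; weights 1 + 3 = 4)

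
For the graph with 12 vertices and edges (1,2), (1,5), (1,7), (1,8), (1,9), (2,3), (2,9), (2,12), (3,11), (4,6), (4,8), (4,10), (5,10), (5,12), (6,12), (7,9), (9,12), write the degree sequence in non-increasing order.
[5, 4, 4, 4, 3, 3, 2, 2, 2, 2, 2, 1] (degrees: deg(1)=5, deg(2)=4, deg(3)=2, deg(4)=3, deg(5)=3, deg(6)=2, deg(7)=2, deg(8)=2, deg(9)=4, deg(10)=2, deg(11)=1, deg(12)=4)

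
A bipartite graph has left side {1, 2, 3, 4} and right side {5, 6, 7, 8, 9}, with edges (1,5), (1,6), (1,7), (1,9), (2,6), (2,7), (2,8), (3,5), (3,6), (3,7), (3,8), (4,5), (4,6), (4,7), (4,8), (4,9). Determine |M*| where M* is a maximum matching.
4 (matching: (1,9), (2,8), (3,7), (4,6); upper bound min(|L|,|R|) = min(4,5) = 4)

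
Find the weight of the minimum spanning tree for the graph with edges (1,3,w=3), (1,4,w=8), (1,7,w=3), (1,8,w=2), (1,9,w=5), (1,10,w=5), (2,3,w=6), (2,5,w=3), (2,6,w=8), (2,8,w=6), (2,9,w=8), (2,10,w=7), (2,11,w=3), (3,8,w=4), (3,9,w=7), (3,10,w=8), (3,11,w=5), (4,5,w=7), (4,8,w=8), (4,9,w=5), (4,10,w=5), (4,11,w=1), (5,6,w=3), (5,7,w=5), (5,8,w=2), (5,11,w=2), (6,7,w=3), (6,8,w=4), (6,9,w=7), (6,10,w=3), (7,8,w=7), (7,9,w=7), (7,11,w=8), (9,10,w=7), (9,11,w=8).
27 (MST edges: (1,3,w=3), (1,7,w=3), (1,8,w=2), (1,9,w=5), (2,5,w=3), (4,11,w=1), (5,6,w=3), (5,8,w=2), (5,11,w=2), (6,10,w=3); sum of weights 3 + 3 + 2 + 5 + 3 + 1 + 3 + 2 + 2 + 3 = 27)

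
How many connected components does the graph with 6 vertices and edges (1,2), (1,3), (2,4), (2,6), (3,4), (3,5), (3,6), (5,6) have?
1 (components: {1, 2, 3, 4, 5, 6})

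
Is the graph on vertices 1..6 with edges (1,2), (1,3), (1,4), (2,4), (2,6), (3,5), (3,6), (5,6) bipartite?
No (odd cycle of length 3: 2 -> 1 -> 4 -> 2)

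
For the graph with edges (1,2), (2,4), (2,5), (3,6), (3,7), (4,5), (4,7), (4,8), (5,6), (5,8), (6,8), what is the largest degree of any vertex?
4 (attained at vertices 4, 5)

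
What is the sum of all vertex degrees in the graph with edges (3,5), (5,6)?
4 (handshake: sum of degrees = 2|E| = 2 x 2 = 4)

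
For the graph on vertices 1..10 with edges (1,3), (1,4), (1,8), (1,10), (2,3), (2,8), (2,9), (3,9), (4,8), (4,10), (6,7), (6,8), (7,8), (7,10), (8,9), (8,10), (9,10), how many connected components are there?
2 (components: {1, 2, 3, 4, 6, 7, 8, 9, 10}, {5})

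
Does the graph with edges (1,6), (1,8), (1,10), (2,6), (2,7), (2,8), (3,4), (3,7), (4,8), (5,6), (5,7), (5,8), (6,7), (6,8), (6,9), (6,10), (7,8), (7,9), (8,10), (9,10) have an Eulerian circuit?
No (6 vertices have odd degree: {1, 2, 5, 6, 8, 9}; Eulerian circuit requires 0)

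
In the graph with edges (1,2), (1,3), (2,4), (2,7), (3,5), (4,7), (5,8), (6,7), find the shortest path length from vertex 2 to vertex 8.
4 (path: 2 -> 1 -> 3 -> 5 -> 8, 4 edges)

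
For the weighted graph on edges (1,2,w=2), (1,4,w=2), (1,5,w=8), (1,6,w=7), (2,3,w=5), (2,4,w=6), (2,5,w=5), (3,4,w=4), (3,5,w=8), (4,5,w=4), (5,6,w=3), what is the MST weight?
15 (MST edges: (1,2,w=2), (1,4,w=2), (3,4,w=4), (4,5,w=4), (5,6,w=3); sum of weights 2 + 2 + 4 + 4 + 3 = 15)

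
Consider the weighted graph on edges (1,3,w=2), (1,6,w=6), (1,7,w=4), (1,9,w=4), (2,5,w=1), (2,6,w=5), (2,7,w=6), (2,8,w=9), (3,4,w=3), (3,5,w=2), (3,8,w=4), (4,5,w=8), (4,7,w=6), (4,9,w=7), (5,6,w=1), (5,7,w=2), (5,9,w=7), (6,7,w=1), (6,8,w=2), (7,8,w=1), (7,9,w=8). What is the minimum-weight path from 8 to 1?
5 (path: 8 -> 7 -> 1; weights 1 + 4 = 5)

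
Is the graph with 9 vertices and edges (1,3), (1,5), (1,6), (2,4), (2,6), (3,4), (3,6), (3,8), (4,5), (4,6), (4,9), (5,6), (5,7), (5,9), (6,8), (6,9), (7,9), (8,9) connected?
Yes (BFS from 1 visits [1, 3, 5, 6, 4, 8, 7, 9, 2] — all 9 vertices reached)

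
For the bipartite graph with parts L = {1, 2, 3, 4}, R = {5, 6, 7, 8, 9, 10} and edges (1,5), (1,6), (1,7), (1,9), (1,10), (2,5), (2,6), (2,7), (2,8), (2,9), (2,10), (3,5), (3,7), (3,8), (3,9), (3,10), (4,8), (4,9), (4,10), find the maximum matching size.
4 (matching: (1,10), (2,9), (3,7), (4,8); upper bound min(|L|,|R|) = min(4,6) = 4)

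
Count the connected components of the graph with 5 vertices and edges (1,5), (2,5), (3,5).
2 (components: {1, 2, 3, 5}, {4})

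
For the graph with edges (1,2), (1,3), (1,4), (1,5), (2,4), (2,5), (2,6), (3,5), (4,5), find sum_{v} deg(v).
18 (handshake: sum of degrees = 2|E| = 2 x 9 = 18)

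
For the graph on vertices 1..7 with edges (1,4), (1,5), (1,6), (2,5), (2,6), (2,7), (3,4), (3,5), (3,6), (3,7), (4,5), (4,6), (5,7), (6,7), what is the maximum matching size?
3 (matching: (2,6), (3,7), (4,5); upper bound floor(n/2) = floor(7/2) = 3)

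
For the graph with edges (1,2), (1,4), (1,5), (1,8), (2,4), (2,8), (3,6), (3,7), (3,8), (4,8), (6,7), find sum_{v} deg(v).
22 (handshake: sum of degrees = 2|E| = 2 x 11 = 22)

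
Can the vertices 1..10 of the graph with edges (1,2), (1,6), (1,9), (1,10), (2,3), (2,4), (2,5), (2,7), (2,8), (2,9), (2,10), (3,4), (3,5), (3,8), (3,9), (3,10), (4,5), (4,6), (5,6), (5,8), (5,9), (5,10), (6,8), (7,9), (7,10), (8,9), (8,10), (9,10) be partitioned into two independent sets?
No (odd cycle of length 3: 9 -> 1 -> 2 -> 9)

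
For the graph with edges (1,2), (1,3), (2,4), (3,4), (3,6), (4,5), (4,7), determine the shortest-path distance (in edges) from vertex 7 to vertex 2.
2 (path: 7 -> 4 -> 2, 2 edges)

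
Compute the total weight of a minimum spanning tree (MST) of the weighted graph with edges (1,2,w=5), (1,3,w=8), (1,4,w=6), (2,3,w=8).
19 (MST edges: (1,2,w=5), (1,3,w=8), (1,4,w=6); sum of weights 5 + 8 + 6 = 19)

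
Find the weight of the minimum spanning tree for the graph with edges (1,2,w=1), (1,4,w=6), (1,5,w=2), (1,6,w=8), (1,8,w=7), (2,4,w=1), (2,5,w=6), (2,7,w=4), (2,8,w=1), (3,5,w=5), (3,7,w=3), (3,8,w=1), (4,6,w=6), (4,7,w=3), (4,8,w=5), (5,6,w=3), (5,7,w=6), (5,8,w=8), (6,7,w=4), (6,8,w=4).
12 (MST edges: (1,2,w=1), (1,5,w=2), (2,4,w=1), (2,8,w=1), (3,7,w=3), (3,8,w=1), (5,6,w=3); sum of weights 1 + 2 + 1 + 1 + 3 + 1 + 3 = 12)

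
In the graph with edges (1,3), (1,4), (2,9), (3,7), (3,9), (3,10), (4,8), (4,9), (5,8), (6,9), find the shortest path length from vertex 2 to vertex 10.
3 (path: 2 -> 9 -> 3 -> 10, 3 edges)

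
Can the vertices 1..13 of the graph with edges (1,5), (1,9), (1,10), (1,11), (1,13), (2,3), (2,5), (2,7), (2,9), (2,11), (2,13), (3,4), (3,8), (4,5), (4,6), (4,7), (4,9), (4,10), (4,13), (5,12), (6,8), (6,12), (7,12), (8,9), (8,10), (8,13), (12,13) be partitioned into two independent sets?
Yes. Partition: {1, 2, 4, 8, 12}, {3, 5, 6, 7, 9, 10, 11, 13}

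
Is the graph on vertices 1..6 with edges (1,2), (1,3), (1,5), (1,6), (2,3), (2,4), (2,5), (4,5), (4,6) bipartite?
No (odd cycle of length 3: 3 -> 1 -> 2 -> 3)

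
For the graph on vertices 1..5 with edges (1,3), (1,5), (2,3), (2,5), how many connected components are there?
2 (components: {1, 2, 3, 5}, {4})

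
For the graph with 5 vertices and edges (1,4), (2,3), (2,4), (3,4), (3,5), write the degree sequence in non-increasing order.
[3, 3, 2, 1, 1] (degrees: deg(1)=1, deg(2)=2, deg(3)=3, deg(4)=3, deg(5)=1)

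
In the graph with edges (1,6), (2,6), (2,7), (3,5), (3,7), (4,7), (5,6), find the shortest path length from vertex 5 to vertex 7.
2 (path: 5 -> 3 -> 7, 2 edges)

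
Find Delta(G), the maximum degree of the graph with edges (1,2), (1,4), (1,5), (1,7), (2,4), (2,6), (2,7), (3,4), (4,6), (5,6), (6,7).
4 (attained at vertices 1, 2, 4, 6)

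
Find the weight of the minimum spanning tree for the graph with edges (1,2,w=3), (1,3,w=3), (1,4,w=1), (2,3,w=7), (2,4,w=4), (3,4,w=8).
7 (MST edges: (1,2,w=3), (1,3,w=3), (1,4,w=1); sum of weights 3 + 3 + 1 = 7)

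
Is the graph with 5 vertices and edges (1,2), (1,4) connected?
No, it has 3 components: {1, 2, 4}, {3}, {5}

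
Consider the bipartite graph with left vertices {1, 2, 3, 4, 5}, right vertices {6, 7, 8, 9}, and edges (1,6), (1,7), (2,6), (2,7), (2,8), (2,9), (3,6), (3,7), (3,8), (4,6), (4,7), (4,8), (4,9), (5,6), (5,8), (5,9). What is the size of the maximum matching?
4 (matching: (1,7), (2,9), (3,8), (4,6); upper bound min(|L|,|R|) = min(5,4) = 4)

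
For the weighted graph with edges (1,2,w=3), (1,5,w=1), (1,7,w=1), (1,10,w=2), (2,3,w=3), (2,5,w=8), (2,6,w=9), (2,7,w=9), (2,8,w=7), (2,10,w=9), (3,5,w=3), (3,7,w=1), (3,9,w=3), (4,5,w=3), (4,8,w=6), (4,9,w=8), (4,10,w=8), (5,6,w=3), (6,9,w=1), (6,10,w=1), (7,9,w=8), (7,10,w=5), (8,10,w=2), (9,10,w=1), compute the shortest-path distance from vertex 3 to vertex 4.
6 (path: 3 -> 5 -> 4; weights 3 + 3 = 6)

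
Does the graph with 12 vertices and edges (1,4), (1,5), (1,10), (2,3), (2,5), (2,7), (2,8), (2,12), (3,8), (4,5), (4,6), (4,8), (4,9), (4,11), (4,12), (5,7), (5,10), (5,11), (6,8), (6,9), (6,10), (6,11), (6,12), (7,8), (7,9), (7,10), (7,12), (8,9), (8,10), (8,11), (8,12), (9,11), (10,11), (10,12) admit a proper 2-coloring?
No (odd cycle of length 3: 5 -> 1 -> 4 -> 5)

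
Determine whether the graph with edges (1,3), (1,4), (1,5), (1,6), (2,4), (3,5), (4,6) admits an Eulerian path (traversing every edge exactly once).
Yes (the graph is connected and exactly 2 vertices have odd degree: {2, 4}; any Eulerian path must start and end at those)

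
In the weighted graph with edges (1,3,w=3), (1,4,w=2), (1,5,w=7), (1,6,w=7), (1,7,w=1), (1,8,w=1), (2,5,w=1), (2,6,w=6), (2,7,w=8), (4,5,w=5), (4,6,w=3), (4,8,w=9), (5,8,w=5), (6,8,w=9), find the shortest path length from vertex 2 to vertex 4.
6 (path: 2 -> 5 -> 4; weights 1 + 5 = 6)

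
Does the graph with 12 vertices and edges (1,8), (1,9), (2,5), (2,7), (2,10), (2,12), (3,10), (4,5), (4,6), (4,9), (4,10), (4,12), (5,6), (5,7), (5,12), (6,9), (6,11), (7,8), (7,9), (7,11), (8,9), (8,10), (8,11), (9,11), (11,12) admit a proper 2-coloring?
No (odd cycle of length 3: 9 -> 1 -> 8 -> 9)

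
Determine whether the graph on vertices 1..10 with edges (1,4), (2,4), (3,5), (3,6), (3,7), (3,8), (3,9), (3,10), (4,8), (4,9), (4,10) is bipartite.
Yes. Partition: {1, 2, 5, 6, 7, 8, 9, 10}, {3, 4}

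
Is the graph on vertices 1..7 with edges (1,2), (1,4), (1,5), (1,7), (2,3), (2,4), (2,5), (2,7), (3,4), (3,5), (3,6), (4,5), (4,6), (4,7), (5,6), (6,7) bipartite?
No (odd cycle of length 3: 7 -> 1 -> 2 -> 7)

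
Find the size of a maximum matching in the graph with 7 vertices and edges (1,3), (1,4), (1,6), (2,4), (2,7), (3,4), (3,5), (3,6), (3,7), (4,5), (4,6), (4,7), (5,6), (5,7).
3 (matching: (1,3), (4,6), (5,7); upper bound floor(n/2) = floor(7/2) = 3)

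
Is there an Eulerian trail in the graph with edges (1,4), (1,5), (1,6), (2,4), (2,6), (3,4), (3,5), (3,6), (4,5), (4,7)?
No (6 vertices have odd degree: {1, 3, 4, 5, 6, 7}; Eulerian path requires 0 or 2)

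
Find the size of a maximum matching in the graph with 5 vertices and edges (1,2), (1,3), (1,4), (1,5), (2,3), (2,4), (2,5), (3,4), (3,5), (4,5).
2 (matching: (1,5), (2,4); upper bound floor(n/2) = floor(5/2) = 2)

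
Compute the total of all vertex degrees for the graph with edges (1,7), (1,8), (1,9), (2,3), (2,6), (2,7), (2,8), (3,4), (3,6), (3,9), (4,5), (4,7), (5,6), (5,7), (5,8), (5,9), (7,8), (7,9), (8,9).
38 (handshake: sum of degrees = 2|E| = 2 x 19 = 38)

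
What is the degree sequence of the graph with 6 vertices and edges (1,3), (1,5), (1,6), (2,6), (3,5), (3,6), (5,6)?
[4, 3, 3, 3, 1, 0] (degrees: deg(1)=3, deg(2)=1, deg(3)=3, deg(4)=0, deg(5)=3, deg(6)=4)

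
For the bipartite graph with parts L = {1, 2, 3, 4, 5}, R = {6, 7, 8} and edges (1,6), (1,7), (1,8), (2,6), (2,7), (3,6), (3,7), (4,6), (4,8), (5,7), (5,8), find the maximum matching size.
3 (matching: (1,8), (2,7), (3,6); upper bound min(|L|,|R|) = min(5,3) = 3)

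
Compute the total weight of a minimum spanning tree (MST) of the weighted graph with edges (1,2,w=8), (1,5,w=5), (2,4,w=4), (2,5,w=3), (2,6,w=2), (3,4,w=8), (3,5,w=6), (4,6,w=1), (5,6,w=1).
15 (MST edges: (1,5,w=5), (2,6,w=2), (3,5,w=6), (4,6,w=1), (5,6,w=1); sum of weights 5 + 2 + 6 + 1 + 1 = 15)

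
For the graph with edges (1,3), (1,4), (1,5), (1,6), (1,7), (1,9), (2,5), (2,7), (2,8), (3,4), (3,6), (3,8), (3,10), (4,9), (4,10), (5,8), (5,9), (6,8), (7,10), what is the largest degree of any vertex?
6 (attained at vertex 1)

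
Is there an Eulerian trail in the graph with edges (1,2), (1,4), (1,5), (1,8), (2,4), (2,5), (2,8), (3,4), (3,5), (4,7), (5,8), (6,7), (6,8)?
Yes — and in fact it has an Eulerian circuit (the graph is connected and all 8 vertices have even degree)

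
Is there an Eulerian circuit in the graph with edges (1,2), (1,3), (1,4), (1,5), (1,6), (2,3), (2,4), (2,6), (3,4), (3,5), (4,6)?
No (2 vertices have odd degree: {1, 6}; Eulerian circuit requires 0)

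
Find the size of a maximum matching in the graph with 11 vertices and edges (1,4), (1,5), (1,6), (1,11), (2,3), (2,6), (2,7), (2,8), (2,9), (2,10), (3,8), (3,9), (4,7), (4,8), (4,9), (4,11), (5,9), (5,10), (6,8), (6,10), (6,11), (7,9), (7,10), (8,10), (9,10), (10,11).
5 (matching: (1,11), (2,7), (3,9), (5,10), (6,8); upper bound floor(n/2) = floor(11/2) = 5)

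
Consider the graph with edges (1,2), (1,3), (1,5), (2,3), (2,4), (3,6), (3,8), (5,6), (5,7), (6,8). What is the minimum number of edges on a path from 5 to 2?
2 (path: 5 -> 1 -> 2, 2 edges)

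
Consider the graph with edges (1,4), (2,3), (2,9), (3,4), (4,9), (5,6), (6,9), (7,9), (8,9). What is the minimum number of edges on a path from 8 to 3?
3 (path: 8 -> 9 -> 4 -> 3, 3 edges)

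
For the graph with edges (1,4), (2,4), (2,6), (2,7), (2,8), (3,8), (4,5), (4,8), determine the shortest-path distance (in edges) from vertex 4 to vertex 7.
2 (path: 4 -> 2 -> 7, 2 edges)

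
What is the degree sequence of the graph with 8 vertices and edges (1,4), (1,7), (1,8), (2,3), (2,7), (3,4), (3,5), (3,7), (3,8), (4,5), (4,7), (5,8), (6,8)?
[5, 4, 4, 4, 3, 3, 2, 1] (degrees: deg(1)=3, deg(2)=2, deg(3)=5, deg(4)=4, deg(5)=3, deg(6)=1, deg(7)=4, deg(8)=4)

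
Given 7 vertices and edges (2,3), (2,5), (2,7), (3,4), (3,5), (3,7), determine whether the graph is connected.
No, it has 3 components: {1}, {2, 3, 4, 5, 7}, {6}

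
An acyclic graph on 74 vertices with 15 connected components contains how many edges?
59 (Each of the 15 component trees on V_i vertices has V_i - 1 edges; summing gives V - C = 74 - 15 = 59)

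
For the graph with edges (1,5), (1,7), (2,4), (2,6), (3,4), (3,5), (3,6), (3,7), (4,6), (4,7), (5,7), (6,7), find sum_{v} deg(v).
24 (handshake: sum of degrees = 2|E| = 2 x 12 = 24)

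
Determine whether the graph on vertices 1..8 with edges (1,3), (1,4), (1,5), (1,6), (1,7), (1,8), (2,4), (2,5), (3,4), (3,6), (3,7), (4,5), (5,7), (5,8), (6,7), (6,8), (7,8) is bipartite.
No (odd cycle of length 3: 4 -> 1 -> 5 -> 4)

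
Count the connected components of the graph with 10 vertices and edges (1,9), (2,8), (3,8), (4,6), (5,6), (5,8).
4 (components: {1, 9}, {2, 3, 4, 5, 6, 8}, {7}, {10})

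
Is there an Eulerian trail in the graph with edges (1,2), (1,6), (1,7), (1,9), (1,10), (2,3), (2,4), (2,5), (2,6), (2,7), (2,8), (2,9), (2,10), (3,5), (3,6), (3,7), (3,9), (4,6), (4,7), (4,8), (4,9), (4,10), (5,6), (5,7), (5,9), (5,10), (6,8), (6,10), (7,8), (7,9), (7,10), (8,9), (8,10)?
No (6 vertices have odd degree: {1, 2, 3, 6, 9, 10}; Eulerian path requires 0 or 2)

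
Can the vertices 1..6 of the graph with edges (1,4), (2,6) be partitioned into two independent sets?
Yes. Partition: {1, 2, 3, 5}, {4, 6}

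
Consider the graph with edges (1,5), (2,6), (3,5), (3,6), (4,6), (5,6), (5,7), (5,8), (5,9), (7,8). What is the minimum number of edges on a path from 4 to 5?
2 (path: 4 -> 6 -> 5, 2 edges)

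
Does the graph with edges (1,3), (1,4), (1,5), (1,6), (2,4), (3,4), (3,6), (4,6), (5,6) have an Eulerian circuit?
No (2 vertices have odd degree: {2, 3}; Eulerian circuit requires 0)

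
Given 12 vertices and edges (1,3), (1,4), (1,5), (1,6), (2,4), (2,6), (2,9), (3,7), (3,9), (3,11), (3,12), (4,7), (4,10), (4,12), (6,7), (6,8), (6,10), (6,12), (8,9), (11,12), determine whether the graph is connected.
Yes (BFS from 1 visits [1, 3, 4, 5, 6, 7, 9, 11, 12, 2, 10, 8] — all 12 vertices reached)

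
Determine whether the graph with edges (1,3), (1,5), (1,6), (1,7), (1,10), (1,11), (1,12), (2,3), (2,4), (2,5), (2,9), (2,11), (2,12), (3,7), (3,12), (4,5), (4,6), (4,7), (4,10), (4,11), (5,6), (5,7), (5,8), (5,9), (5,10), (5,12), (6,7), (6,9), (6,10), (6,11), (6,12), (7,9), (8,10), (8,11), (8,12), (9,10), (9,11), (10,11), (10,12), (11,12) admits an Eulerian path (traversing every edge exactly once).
Yes (the graph is connected and exactly 2 vertices have odd degree: {1, 5}; any Eulerian path must start and end at those)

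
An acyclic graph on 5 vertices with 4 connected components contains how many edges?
1 (Each of the 4 component trees on V_i vertices has V_i - 1 edges; summing gives V - C = 5 - 4 = 1)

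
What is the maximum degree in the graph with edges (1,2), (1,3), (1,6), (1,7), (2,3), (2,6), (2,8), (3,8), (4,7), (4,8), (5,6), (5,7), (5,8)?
4 (attained at vertices 1, 2, 8)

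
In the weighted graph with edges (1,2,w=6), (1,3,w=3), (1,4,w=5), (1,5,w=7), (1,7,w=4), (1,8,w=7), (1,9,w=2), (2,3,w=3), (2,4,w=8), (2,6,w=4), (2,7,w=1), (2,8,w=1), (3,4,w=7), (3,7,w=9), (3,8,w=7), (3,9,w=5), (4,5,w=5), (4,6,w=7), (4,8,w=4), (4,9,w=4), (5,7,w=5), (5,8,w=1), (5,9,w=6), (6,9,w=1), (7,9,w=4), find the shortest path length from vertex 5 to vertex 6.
6 (path: 5 -> 8 -> 2 -> 6; weights 1 + 1 + 4 = 6)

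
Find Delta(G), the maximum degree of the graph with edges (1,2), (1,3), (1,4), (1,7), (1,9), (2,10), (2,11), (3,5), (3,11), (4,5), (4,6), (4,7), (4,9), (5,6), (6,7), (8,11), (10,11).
5 (attained at vertices 1, 4)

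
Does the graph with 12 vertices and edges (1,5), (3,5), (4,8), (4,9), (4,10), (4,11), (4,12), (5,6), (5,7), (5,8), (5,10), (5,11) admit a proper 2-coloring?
Yes. Partition: {1, 2, 3, 6, 7, 8, 9, 10, 11, 12}, {4, 5}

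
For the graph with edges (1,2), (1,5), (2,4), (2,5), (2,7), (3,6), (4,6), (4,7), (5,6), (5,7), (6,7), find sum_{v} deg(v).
22 (handshake: sum of degrees = 2|E| = 2 x 11 = 22)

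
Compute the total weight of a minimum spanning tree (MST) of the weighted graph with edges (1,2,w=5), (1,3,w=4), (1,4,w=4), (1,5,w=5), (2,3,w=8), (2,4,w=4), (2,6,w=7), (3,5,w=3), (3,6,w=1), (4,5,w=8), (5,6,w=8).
16 (MST edges: (1,3,w=4), (1,4,w=4), (2,4,w=4), (3,5,w=3), (3,6,w=1); sum of weights 4 + 4 + 4 + 3 + 1 = 16)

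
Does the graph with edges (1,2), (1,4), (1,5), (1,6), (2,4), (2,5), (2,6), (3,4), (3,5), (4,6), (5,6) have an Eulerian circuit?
Yes (the graph is connected and all 6 vertices have even degree)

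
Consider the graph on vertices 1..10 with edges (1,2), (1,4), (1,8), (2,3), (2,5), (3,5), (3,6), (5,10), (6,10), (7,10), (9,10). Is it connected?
Yes (BFS from 1 visits [1, 2, 4, 8, 3, 5, 6, 10, 7, 9] — all 10 vertices reached)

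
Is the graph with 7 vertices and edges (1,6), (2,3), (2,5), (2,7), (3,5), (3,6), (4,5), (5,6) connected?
Yes (BFS from 1 visits [1, 6, 3, 5, 2, 4, 7] — all 7 vertices reached)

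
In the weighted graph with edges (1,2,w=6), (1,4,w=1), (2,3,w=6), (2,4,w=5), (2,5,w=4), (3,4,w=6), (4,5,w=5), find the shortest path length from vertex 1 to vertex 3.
7 (path: 1 -> 4 -> 3; weights 1 + 6 = 7)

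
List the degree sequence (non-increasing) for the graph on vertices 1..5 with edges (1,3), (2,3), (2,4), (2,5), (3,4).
[3, 3, 2, 1, 1] (degrees: deg(1)=1, deg(2)=3, deg(3)=3, deg(4)=2, deg(5)=1)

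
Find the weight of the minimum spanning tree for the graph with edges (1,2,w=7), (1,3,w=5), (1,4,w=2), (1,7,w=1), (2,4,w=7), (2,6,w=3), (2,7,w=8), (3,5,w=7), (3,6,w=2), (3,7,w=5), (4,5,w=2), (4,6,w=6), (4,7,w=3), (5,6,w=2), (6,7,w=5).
12 (MST edges: (1,4,w=2), (1,7,w=1), (2,6,w=3), (3,6,w=2), (4,5,w=2), (5,6,w=2); sum of weights 2 + 1 + 3 + 2 + 2 + 2 = 12)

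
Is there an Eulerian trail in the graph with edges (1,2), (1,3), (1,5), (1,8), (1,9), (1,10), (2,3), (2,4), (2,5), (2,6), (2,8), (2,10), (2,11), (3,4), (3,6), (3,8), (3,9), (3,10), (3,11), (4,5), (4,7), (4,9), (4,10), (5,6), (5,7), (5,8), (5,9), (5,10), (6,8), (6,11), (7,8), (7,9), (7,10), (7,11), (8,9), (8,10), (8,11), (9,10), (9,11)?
Yes (the graph is connected and exactly 2 vertices have odd degree: {6, 8}; any Eulerian path must start and end at those)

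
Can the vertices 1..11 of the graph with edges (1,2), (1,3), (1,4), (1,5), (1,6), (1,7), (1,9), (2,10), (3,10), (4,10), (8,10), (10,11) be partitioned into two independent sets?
Yes. Partition: {1, 10}, {2, 3, 4, 5, 6, 7, 8, 9, 11}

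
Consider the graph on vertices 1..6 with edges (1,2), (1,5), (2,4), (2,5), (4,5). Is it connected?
No, it has 3 components: {1, 2, 4, 5}, {3}, {6}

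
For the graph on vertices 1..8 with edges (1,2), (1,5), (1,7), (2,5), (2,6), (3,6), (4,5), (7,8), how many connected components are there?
1 (components: {1, 2, 3, 4, 5, 6, 7, 8})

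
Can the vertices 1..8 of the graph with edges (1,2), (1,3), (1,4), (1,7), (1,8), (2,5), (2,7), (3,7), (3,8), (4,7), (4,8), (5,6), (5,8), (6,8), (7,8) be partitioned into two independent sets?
No (odd cycle of length 3: 7 -> 1 -> 4 -> 7)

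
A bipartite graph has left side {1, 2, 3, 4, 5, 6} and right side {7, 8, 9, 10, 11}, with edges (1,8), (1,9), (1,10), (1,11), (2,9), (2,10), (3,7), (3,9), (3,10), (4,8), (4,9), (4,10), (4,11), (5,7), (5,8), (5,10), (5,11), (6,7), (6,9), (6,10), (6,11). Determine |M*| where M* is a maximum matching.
5 (matching: (1,11), (2,10), (3,9), (4,8), (5,7); upper bound min(|L|,|R|) = min(6,5) = 5)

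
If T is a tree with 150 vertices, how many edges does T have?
149 (A tree on V vertices has V - 1 edges, so 150 - 1 = 149)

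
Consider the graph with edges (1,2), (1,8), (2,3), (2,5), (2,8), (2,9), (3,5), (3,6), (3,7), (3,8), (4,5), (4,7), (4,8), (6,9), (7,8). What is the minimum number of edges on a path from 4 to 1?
2 (path: 4 -> 8 -> 1, 2 edges)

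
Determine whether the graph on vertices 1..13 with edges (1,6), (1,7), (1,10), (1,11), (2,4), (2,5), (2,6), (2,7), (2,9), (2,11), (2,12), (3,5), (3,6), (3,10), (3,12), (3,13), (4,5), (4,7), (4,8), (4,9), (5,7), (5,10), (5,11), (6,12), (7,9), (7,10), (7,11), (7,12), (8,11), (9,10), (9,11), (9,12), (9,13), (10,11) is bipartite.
No (odd cycle of length 3: 7 -> 1 -> 11 -> 7)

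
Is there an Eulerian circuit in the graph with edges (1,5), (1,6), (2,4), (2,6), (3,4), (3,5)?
Yes (the graph is connected and all 6 vertices have even degree)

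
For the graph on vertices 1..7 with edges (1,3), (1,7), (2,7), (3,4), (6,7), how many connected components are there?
2 (components: {1, 2, 3, 4, 6, 7}, {5})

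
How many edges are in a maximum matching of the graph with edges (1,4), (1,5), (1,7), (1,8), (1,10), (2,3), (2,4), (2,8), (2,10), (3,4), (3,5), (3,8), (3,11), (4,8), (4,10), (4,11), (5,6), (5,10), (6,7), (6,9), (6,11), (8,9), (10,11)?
5 (matching: (1,7), (2,10), (3,11), (5,6), (8,9); upper bound floor(n/2) = floor(11/2) = 5)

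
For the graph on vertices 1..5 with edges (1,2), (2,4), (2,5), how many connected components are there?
2 (components: {1, 2, 4, 5}, {3})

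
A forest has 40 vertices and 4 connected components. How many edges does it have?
36 (Each of the 4 component trees on V_i vertices has V_i - 1 edges; summing gives V - C = 40 - 4 = 36)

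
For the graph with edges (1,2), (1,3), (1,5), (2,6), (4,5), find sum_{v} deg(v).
10 (handshake: sum of degrees = 2|E| = 2 x 5 = 10)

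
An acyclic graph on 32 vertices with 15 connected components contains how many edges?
17 (Each of the 15 component trees on V_i vertices has V_i - 1 edges; summing gives V - C = 32 - 15 = 17)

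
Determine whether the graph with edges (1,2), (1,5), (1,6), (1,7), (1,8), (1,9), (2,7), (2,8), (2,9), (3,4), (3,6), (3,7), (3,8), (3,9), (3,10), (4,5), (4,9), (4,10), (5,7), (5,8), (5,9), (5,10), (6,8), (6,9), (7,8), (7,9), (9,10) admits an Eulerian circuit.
Yes (the graph is connected and all 10 vertices have even degree)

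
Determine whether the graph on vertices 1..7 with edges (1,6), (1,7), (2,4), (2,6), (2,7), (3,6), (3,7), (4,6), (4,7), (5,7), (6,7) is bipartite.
No (odd cycle of length 3: 6 -> 1 -> 7 -> 6)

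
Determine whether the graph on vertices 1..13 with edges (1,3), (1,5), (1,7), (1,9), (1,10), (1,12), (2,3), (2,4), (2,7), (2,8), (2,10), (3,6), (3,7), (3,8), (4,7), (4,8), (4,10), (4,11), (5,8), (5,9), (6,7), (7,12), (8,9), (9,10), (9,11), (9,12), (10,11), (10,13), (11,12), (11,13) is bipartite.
No (odd cycle of length 3: 12 -> 1 -> 7 -> 12)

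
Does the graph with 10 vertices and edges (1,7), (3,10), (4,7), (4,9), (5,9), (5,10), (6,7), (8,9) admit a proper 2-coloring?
Yes. Partition: {1, 2, 3, 4, 5, 6, 8}, {7, 9, 10}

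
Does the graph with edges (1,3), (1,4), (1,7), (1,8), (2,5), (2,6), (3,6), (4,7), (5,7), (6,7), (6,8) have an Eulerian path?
Yes — and in fact it has an Eulerian circuit (the graph is connected and all 8 vertices have even degree)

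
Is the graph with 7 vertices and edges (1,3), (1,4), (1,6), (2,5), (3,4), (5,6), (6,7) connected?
Yes (BFS from 1 visits [1, 3, 4, 6, 5, 7, 2] — all 7 vertices reached)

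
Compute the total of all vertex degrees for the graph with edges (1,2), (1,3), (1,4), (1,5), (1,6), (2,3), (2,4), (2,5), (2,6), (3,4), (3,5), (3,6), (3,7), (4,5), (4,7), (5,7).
32 (handshake: sum of degrees = 2|E| = 2 x 16 = 32)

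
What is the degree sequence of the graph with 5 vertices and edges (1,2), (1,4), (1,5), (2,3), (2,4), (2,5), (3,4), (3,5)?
[4, 3, 3, 3, 3] (degrees: deg(1)=3, deg(2)=4, deg(3)=3, deg(4)=3, deg(5)=3)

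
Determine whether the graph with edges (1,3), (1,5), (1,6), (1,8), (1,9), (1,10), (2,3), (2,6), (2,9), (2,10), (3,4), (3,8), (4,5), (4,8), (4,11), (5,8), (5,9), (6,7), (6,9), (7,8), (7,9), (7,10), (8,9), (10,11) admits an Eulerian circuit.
Yes (the graph is connected and all 11 vertices have even degree)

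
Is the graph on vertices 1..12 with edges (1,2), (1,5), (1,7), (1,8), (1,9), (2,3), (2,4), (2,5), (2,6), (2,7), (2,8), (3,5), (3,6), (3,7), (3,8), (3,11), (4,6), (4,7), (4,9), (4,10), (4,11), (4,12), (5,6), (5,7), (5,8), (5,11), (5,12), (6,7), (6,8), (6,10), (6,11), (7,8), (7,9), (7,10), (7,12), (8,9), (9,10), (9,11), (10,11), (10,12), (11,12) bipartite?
No (odd cycle of length 3: 7 -> 1 -> 9 -> 7)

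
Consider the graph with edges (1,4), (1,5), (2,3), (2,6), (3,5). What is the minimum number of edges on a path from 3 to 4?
3 (path: 3 -> 5 -> 1 -> 4, 3 edges)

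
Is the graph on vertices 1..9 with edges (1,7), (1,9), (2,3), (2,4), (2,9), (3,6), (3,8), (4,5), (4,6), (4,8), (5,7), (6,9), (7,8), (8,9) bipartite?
Yes. Partition: {1, 2, 5, 6, 8}, {3, 4, 7, 9}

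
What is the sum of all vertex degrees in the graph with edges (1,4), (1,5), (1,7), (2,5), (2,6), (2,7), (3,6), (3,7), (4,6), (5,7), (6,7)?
22 (handshake: sum of degrees = 2|E| = 2 x 11 = 22)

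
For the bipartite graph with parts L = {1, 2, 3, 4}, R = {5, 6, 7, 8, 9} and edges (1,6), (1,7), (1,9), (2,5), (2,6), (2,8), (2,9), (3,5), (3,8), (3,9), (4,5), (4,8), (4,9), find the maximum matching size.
4 (matching: (1,7), (2,6), (3,9), (4,8); upper bound min(|L|,|R|) = min(4,5) = 4)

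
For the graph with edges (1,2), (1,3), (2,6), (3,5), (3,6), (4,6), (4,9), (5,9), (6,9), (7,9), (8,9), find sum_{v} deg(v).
22 (handshake: sum of degrees = 2|E| = 2 x 11 = 22)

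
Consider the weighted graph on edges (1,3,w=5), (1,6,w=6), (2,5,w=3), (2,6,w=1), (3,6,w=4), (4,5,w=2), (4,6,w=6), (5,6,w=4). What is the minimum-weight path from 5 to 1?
10 (path: 5 -> 6 -> 1; weights 4 + 6 = 10)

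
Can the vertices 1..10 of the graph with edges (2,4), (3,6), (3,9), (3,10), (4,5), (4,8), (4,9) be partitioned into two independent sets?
Yes. Partition: {1, 2, 5, 6, 7, 8, 9, 10}, {3, 4}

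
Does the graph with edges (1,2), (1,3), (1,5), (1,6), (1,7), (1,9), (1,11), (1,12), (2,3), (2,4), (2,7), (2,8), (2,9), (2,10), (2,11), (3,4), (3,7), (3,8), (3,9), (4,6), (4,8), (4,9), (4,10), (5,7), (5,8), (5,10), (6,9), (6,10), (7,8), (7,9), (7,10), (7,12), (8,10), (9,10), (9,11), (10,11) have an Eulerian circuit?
Yes (the graph is connected and all 12 vertices have even degree)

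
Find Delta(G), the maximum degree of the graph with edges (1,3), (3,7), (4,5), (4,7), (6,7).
3 (attained at vertex 7)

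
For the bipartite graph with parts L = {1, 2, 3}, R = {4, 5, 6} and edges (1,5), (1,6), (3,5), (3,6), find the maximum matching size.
2 (matching: (1,6), (3,5); upper bound min(|L|,|R|) = min(3,3) = 3)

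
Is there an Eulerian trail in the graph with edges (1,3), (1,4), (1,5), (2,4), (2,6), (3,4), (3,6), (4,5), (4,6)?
No (4 vertices have odd degree: {1, 3, 4, 6}; Eulerian path requires 0 or 2)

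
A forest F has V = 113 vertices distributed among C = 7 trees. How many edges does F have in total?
106 (Each of the 7 component trees on V_i vertices has V_i - 1 edges; summing gives V - C = 113 - 7 = 106)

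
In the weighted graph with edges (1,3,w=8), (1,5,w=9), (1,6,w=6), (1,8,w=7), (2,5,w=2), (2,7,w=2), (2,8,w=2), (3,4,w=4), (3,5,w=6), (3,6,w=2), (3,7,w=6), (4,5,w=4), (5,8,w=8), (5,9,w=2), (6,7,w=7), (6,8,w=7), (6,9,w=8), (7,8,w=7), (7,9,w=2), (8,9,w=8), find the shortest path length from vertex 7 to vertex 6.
7 (path: 7 -> 6; weights 7 = 7)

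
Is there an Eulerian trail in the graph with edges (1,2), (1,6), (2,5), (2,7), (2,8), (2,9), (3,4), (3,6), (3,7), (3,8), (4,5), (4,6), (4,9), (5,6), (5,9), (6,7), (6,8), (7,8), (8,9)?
Yes (the graph is connected and exactly 2 vertices have odd degree: {2, 8}; any Eulerian path must start and end at those)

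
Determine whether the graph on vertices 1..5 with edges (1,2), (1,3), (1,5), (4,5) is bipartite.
Yes. Partition: {1, 4}, {2, 3, 5}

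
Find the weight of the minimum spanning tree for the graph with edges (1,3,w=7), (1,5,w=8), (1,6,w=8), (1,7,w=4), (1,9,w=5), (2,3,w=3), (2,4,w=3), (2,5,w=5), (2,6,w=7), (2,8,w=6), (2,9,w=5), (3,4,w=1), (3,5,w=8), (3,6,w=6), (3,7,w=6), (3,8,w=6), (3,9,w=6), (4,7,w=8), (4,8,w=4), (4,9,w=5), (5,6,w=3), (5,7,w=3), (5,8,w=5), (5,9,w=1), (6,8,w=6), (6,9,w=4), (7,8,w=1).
20 (MST edges: (1,7,w=4), (2,3,w=3), (3,4,w=1), (4,8,w=4), (5,6,w=3), (5,7,w=3), (5,9,w=1), (7,8,w=1); sum of weights 4 + 3 + 1 + 4 + 3 + 3 + 1 + 1 = 20)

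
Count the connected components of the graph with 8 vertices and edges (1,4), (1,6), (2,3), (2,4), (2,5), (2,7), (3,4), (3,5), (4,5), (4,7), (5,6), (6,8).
1 (components: {1, 2, 3, 4, 5, 6, 7, 8})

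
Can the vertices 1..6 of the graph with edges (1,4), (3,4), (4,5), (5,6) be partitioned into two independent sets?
Yes. Partition: {1, 2, 3, 5}, {4, 6}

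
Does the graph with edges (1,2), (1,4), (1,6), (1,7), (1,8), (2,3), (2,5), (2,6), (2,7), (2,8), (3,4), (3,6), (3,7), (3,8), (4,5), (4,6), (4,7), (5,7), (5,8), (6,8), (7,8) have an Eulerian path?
No (4 vertices have odd degree: {1, 3, 4, 6}; Eulerian path requires 0 or 2)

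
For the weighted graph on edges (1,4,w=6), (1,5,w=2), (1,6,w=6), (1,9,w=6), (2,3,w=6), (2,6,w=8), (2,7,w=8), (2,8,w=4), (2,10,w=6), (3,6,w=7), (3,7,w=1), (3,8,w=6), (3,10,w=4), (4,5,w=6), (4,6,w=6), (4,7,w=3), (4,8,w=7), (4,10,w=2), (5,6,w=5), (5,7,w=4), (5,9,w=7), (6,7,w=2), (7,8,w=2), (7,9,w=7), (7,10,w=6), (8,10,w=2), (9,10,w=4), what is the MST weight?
23 (MST edges: (1,5,w=2), (2,8,w=4), (3,7,w=1), (4,10,w=2), (5,7,w=4), (6,7,w=2), (7,8,w=2), (8,10,w=2), (9,10,w=4); sum of weights 2 + 4 + 1 + 2 + 4 + 2 + 2 + 2 + 4 = 23)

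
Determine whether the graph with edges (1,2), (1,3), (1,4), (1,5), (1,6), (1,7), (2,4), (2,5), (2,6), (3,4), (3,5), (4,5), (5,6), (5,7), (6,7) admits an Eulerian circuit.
No (2 vertices have odd degree: {3, 7}; Eulerian circuit requires 0)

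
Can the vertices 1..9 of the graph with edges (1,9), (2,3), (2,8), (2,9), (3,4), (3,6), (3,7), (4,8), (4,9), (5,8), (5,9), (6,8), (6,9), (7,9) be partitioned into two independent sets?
Yes. Partition: {1, 2, 4, 5, 6, 7}, {3, 8, 9}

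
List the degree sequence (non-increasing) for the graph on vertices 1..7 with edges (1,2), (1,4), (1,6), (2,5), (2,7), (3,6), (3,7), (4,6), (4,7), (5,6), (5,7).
[4, 4, 3, 3, 3, 3, 2] (degrees: deg(1)=3, deg(2)=3, deg(3)=2, deg(4)=3, deg(5)=3, deg(6)=4, deg(7)=4)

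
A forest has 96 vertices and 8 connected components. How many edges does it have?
88 (Each of the 8 component trees on V_i vertices has V_i - 1 edges; summing gives V - C = 96 - 8 = 88)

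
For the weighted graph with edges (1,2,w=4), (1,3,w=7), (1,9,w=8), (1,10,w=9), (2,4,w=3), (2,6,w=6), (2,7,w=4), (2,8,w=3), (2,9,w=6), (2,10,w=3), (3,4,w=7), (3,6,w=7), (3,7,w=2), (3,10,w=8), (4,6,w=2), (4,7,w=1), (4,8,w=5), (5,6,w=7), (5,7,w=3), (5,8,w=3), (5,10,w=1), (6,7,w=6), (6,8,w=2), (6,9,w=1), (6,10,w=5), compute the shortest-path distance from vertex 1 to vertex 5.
8 (path: 1 -> 2 -> 10 -> 5; weights 4 + 3 + 1 = 8)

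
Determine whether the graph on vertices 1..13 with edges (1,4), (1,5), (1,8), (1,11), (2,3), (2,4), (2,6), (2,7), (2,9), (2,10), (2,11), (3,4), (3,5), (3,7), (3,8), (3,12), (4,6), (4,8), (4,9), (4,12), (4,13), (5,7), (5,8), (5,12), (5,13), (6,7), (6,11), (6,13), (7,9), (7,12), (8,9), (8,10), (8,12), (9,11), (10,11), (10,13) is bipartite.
No (odd cycle of length 3: 4 -> 1 -> 8 -> 4)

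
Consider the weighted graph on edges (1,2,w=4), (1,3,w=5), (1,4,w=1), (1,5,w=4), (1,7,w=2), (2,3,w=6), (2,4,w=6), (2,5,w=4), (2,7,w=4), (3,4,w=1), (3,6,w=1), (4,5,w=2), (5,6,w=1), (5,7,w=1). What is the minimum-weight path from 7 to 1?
2 (path: 7 -> 1; weights 2 = 2)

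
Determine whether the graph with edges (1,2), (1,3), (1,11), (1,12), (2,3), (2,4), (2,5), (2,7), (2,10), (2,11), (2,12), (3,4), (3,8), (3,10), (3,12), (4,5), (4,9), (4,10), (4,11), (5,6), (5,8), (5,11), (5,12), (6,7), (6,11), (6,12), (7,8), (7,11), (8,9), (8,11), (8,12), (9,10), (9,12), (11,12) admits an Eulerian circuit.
Yes (the graph is connected and all 12 vertices have even degree)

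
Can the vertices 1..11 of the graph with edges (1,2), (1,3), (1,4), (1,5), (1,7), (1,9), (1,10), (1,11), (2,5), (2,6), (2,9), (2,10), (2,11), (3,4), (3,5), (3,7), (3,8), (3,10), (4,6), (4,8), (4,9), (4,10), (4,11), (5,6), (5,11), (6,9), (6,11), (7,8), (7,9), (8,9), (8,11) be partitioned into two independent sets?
No (odd cycle of length 3: 7 -> 1 -> 3 -> 7)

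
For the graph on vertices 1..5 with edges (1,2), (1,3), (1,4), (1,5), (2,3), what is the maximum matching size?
2 (matching: (1,5), (2,3); upper bound floor(n/2) = floor(5/2) = 2)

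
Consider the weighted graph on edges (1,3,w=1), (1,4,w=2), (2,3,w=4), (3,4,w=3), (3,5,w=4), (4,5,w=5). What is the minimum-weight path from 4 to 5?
5 (path: 4 -> 5; weights 5 = 5)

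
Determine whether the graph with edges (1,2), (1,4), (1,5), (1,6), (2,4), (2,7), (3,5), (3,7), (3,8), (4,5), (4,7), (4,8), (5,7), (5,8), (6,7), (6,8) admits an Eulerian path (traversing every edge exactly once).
No (6 vertices have odd degree: {2, 3, 4, 5, 6, 7}; Eulerian path requires 0 or 2)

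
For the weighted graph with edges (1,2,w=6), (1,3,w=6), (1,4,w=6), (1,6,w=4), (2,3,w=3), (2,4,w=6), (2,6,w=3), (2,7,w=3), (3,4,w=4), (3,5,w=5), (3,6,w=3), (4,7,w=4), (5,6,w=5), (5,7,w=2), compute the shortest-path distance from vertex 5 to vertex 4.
6 (path: 5 -> 7 -> 4; weights 2 + 4 = 6)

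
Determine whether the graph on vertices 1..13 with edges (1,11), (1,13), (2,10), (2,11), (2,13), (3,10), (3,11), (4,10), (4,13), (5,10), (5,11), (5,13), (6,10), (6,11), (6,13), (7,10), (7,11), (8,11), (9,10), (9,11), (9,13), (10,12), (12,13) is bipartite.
Yes. Partition: {1, 2, 3, 4, 5, 6, 7, 8, 9, 12}, {10, 11, 13}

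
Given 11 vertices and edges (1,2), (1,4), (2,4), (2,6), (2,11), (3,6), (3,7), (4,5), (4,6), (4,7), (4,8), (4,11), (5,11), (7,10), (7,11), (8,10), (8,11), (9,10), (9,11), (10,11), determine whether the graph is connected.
Yes (BFS from 1 visits [1, 2, 4, 6, 11, 5, 7, 8, 3, 9, 10] — all 11 vertices reached)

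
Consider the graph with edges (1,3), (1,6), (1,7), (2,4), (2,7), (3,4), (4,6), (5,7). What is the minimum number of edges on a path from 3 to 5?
3 (path: 3 -> 1 -> 7 -> 5, 3 edges)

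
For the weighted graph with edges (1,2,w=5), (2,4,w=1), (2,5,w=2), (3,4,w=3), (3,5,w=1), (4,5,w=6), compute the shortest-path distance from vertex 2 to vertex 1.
5 (path: 2 -> 1; weights 5 = 5)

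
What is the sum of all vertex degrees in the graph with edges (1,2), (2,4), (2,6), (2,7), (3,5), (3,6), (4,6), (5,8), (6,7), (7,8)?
20 (handshake: sum of degrees = 2|E| = 2 x 10 = 20)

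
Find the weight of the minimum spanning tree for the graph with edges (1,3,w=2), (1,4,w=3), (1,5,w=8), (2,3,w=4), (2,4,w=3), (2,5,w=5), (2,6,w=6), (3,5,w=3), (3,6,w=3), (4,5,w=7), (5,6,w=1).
12 (MST edges: (1,3,w=2), (1,4,w=3), (2,4,w=3), (3,5,w=3), (5,6,w=1); sum of weights 2 + 3 + 3 + 3 + 1 = 12)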